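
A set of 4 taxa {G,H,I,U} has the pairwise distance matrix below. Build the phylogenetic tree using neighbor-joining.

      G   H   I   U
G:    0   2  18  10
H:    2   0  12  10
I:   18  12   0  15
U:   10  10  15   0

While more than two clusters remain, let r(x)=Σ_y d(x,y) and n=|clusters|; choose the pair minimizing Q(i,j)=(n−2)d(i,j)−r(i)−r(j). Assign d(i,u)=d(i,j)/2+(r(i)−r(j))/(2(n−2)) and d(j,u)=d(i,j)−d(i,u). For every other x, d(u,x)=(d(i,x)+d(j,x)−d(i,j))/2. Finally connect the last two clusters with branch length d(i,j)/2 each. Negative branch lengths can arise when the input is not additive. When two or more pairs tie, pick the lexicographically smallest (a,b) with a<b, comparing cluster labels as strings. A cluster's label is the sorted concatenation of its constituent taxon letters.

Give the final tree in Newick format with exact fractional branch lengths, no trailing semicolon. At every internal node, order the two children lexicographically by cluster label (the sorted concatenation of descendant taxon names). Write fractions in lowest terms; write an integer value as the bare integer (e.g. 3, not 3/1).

1. join G+H (d=2, Q=-50) ⇒ GH; edges |G|=5/2, |H|=-1/2
  updated: d(GH,I)=14, d(GH,U)=9
2. join GH+I (d=14, Q=-38) ⇒ GHI; edges |GH|=4, |I|=10
  updated: d(GHI,U)=5
3. join GHI+U (d=5) ⇒ GHIU; edges |GHI|=5/2, |U|=5/2
final tree: (((G:5/2,H:-1/2):4,I:10):5/2,U:5/2)
total length: 21

(((G:5/2,H:-1/2):4,I:10):5/2,U:5/2)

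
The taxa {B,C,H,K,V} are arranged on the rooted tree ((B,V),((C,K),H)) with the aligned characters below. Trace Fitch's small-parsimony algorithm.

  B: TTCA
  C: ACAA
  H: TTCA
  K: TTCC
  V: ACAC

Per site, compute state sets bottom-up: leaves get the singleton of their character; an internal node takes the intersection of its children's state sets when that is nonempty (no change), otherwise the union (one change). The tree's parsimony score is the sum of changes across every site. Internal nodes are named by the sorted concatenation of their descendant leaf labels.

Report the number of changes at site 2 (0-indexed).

BV@0: {T} ∪ {A} = {A,T} (union, +1)
CK@0: {A} ∪ {T} = {A,T} (union, +1)
CHK@0: {A,T} ∩ {T} = {T} (intersection, +0)
BCHKV@0: {A,T} ∩ {T} = {T} (intersection, +0)
BV@1: {T} ∪ {C} = {C,T} (union, +1)
CK@1: {C} ∪ {T} = {C,T} (union, +1)
CHK@1: {C,T} ∩ {T} = {T} (intersection, +0)
BCHKV@1: {C,T} ∩ {T} = {T} (intersection, +0)
BV@2: {C} ∪ {A} = {A,C} (union, +1)
CK@2: {A} ∪ {C} = {A,C} (union, +1)
CHK@2: {A,C} ∩ {C} = {C} (intersection, +0)
BCHKV@2: {A,C} ∩ {C} = {C} (intersection, +0)
BV@3: {A} ∪ {C} = {A,C} (union, +1)
CK@3: {A} ∪ {C} = {A,C} (union, +1)
CHK@3: {A,C} ∩ {A} = {A} (intersection, +0)
BCHKV@3: {A,C} ∩ {A} = {A} (intersection, +0)
per-site changes: [2, 2, 2, 2]; total = 8

2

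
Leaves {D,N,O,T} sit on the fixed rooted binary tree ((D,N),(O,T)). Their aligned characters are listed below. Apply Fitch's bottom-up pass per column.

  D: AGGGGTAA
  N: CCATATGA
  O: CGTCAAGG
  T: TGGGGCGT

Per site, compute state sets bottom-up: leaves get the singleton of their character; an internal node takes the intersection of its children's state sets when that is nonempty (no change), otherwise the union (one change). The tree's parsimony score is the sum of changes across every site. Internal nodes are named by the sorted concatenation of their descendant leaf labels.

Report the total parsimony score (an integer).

DN@0: {A} ∪ {C} = {A,C} (union, +1)
OT@0: {C} ∪ {T} = {C,T} (union, +1)
DNOT@0: {A,C} ∩ {C,T} = {C} (intersection, +0)
DN@1: {G} ∪ {C} = {C,G} (union, +1)
OT@1: {G} ∩ {G} = {G} (intersection, +0)
DNOT@1: {C,G} ∩ {G} = {G} (intersection, +0)
DN@2: {G} ∪ {A} = {A,G} (union, +1)
OT@2: {T} ∪ {G} = {G,T} (union, +1)
DNOT@2: {A,G} ∩ {G,T} = {G} (intersection, +0)
DN@3: {G} ∪ {T} = {G,T} (union, +1)
OT@3: {C} ∪ {G} = {C,G} (union, +1)
DNOT@3: {G,T} ∩ {C,G} = {G} (intersection, +0)
DN@4: {G} ∪ {A} = {A,G} (union, +1)
OT@4: {A} ∪ {G} = {A,G} (union, +1)
DNOT@4: {A,G} ∩ {A,G} = {A,G} (intersection, +0)
DN@5: {T} ∩ {T} = {T} (intersection, +0)
OT@5: {A} ∪ {C} = {A,C} (union, +1)
DNOT@5: {T} ∪ {A,C} = {A,C,T} (union, +1)
DN@6: {A} ∪ {G} = {A,G} (union, +1)
OT@6: {G} ∩ {G} = {G} (intersection, +0)
DNOT@6: {A,G} ∩ {G} = {G} (intersection, +0)
DN@7: {A} ∩ {A} = {A} (intersection, +0)
OT@7: {G} ∪ {T} = {G,T} (union, +1)
DNOT@7: {A} ∪ {G,T} = {A,G,T} (union, +1)
per-site changes: [2, 1, 2, 2, 2, 2, 1, 2]; total = 14

14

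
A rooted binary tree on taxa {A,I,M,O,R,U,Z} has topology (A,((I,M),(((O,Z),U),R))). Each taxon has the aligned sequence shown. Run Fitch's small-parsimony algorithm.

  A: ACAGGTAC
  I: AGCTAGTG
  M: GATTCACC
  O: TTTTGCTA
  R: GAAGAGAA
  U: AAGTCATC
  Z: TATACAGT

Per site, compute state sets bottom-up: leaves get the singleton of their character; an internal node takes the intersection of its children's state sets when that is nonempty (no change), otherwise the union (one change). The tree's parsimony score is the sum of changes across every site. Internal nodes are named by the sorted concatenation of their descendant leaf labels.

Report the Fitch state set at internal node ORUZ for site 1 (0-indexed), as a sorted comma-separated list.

A

[col 0] IM: children I:{A}, M:{G} ∪→ {A,G}; cost 1
[col 0] OZ: children O:{T}, Z:{T} ∩→ {T}; cost 0
[col 0] OUZ: children OZ:{T}, U:{A} ∪→ {A,T}; cost 1
[col 0] ORUZ: children OUZ:{A,T}, R:{G} ∪→ {A,G,T}; cost 1
[col 0] IMORUZ: children IM:{A,G}, ORUZ:{A,G,T} ∩→ {A,G}; cost 0
[col 0] AIMORUZ: children A:{A}, IMORUZ:{A,G} ∩→ {A}; cost 0
[col 1] IM: children I:{G}, M:{A} ∪→ {A,G}; cost 1
[col 1] OZ: children O:{T}, Z:{A} ∪→ {A,T}; cost 1
[col 1] OUZ: children OZ:{A,T}, U:{A} ∩→ {A}; cost 0
[col 1] ORUZ: children OUZ:{A}, R:{A} ∩→ {A}; cost 0
[col 1] IMORUZ: children IM:{A,G}, ORUZ:{A} ∩→ {A}; cost 0
[col 1] AIMORUZ: children A:{C}, IMORUZ:{A} ∪→ {A,C}; cost 1
[col 2] IM: children I:{C}, M:{T} ∪→ {C,T}; cost 1
[col 2] OZ: children O:{T}, Z:{T} ∩→ {T}; cost 0
[col 2] OUZ: children OZ:{T}, U:{G} ∪→ {G,T}; cost 1
[col 2] ORUZ: children OUZ:{G,T}, R:{A} ∪→ {A,G,T}; cost 1
[col 2] IMORUZ: children IM:{C,T}, ORUZ:{A,G,T} ∩→ {T}; cost 0
[col 2] AIMORUZ: children A:{A}, IMORUZ:{T} ∪→ {A,T}; cost 1
[col 3] IM: children I:{T}, M:{T} ∩→ {T}; cost 0
[col 3] OZ: children O:{T}, Z:{A} ∪→ {A,T}; cost 1
[col 3] OUZ: children OZ:{A,T}, U:{T} ∩→ {T}; cost 0
[col 3] ORUZ: children OUZ:{T}, R:{G} ∪→ {G,T}; cost 1
[col 3] IMORUZ: children IM:{T}, ORUZ:{G,T} ∩→ {T}; cost 0
[col 3] AIMORUZ: children A:{G}, IMORUZ:{T} ∪→ {G,T}; cost 1
[col 4] IM: children I:{A}, M:{C} ∪→ {A,C}; cost 1
[col 4] OZ: children O:{G}, Z:{C} ∪→ {C,G}; cost 1
[col 4] OUZ: children OZ:{C,G}, U:{C} ∩→ {C}; cost 0
[col 4] ORUZ: children OUZ:{C}, R:{A} ∪→ {A,C}; cost 1
[col 4] IMORUZ: children IM:{A,C}, ORUZ:{A,C} ∩→ {A,C}; cost 0
[col 4] AIMORUZ: children A:{G}, IMORUZ:{A,C} ∪→ {A,C,G}; cost 1
[col 5] IM: children I:{G}, M:{A} ∪→ {A,G}; cost 1
[col 5] OZ: children O:{C}, Z:{A} ∪→ {A,C}; cost 1
[col 5] OUZ: children OZ:{A,C}, U:{A} ∩→ {A}; cost 0
[col 5] ORUZ: children OUZ:{A}, R:{G} ∪→ {A,G}; cost 1
[col 5] IMORUZ: children IM:{A,G}, ORUZ:{A,G} ∩→ {A,G}; cost 0
[col 5] AIMORUZ: children A:{T}, IMORUZ:{A,G} ∪→ {A,G,T}; cost 1
[col 6] IM: children I:{T}, M:{C} ∪→ {C,T}; cost 1
[col 6] OZ: children O:{T}, Z:{G} ∪→ {G,T}; cost 1
[col 6] OUZ: children OZ:{G,T}, U:{T} ∩→ {T}; cost 0
[col 6] ORUZ: children OUZ:{T}, R:{A} ∪→ {A,T}; cost 1
[col 6] IMORUZ: children IM:{C,T}, ORUZ:{A,T} ∩→ {T}; cost 0
[col 6] AIMORUZ: children A:{A}, IMORUZ:{T} ∪→ {A,T}; cost 1
[col 7] IM: children I:{G}, M:{C} ∪→ {C,G}; cost 1
[col 7] OZ: children O:{A}, Z:{T} ∪→ {A,T}; cost 1
[col 7] OUZ: children OZ:{A,T}, U:{C} ∪→ {A,C,T}; cost 1
[col 7] ORUZ: children OUZ:{A,C,T}, R:{A} ∩→ {A}; cost 0
[col 7] IMORUZ: children IM:{C,G}, ORUZ:{A} ∪→ {A,C,G}; cost 1
[col 7] AIMORUZ: children A:{C}, IMORUZ:{A,C,G} ∩→ {C}; cost 0
per-site changes: [3, 3, 4, 3, 4, 4, 4, 4]; total = 29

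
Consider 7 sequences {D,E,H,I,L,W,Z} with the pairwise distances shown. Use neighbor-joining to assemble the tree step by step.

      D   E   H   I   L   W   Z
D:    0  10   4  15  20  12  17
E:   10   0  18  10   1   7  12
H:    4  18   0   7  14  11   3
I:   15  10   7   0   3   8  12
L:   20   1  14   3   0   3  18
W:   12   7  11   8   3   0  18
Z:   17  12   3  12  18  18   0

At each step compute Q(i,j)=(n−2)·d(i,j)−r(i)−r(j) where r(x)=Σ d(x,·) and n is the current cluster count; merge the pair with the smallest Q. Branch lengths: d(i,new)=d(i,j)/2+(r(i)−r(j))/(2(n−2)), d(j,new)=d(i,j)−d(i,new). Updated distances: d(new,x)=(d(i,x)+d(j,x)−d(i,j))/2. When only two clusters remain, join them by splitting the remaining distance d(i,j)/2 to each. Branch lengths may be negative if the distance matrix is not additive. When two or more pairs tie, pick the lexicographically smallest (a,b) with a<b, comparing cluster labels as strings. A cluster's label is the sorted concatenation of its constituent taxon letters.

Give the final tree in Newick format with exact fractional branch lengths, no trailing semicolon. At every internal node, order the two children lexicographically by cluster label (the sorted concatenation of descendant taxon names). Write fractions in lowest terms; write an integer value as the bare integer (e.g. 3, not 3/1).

(((((D:11/2,(H:-4/5,Z:19/5):7/2):14/3,I:7/3):17/8,W:19/8):17/8,E:27/16):-11/32,L:-11/32)

step 1: merge (H,Z) at d=3, Q=-122; branch lengths H→-4/5, Z→19/5; new cluster HZ
  updated: d(D,HZ)=9, d(E,HZ)=27/2, d(HZ,I)=8, d(HZ,L)=29/2, d(HZ,W)=13
step 2: merge (D,HZ) at d=9, Q=-88; branch lengths D→11/2, HZ→7/2; new cluster DHZ
  updated: d(DHZ,E)=29/4, d(DHZ,I)=7, d(DHZ,L)=51/4, d(DHZ,W)=8
step 3: merge (DHZ,I) at d=7, Q=-42; branch lengths DHZ→14/3, I→7/3; new cluster DHIZ
  updated: d(DHIZ,E)=41/8, d(DHIZ,L)=35/8, d(DHIZ,W)=9/2
step 4: merge (DHIZ,W) at d=9/2, Q=-39/2; branch lengths DHIZ→17/8, W→19/8; new cluster DHIWZ
  updated: d(DHIWZ,E)=61/16, d(DHIWZ,L)=23/16
step 5: merge (DHIWZ,E) at d=61/16, Q=-25/4; branch lengths DHIWZ→17/8, E→27/16; new cluster DEHIWZ
  updated: d(DEHIWZ,L)=-11/16
step 6: merge (DEHIWZ,L) at d=-11/16; branch lengths DEHIWZ→-11/32, L→-11/32; new cluster DEHILWZ
final tree: (((((D:11/2,(H:-4/5,Z:19/5):7/2):14/3,I:7/3):17/8,W:19/8):17/8,E:27/16):-11/32,L:-11/32)
total length: 213/8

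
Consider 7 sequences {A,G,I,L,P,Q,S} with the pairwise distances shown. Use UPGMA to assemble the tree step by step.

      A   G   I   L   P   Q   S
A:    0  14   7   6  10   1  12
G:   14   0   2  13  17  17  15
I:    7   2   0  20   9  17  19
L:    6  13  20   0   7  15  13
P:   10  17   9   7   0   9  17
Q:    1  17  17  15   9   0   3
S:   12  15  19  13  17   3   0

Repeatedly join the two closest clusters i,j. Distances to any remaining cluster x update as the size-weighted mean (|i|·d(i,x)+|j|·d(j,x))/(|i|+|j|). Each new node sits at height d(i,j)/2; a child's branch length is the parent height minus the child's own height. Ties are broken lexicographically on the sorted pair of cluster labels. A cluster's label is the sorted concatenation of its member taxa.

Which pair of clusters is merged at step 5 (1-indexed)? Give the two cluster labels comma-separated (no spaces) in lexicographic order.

AQS,LP

iteration 1: select A,Q (d=1); attach at lengths (1/2, 1/2); label the merged cluster AQ
  updated: d(AQ,G)=31/2, d(AQ,I)=12, d(AQ,L)=21/2, d(AQ,P)=19/2, d(AQ,S)=15/2
iteration 2: select G,I (d=2); attach at lengths (1, 1); label the merged cluster GI
  updated: d(AQ,GI)=55/4, d(GI,L)=33/2, d(GI,P)=13, d(GI,S)=17
iteration 3: select L,P (d=7); attach at lengths (7/2, 7/2); label the merged cluster LP
  updated: d(AQ,LP)=10, d(GI,LP)=59/4, d(LP,S)=15
iteration 4: select AQ,S (d=15/2); attach at lengths (13/4, 15/4); label the merged cluster AQS
  updated: d(AQS,GI)=89/6, d(AQS,LP)=35/3
iteration 5: select AQS,LP (d=35/3); attach at lengths (25/12, 7/3); label the merged cluster ALPQS
  updated: d(ALPQS,GI)=74/5
iteration 6: select ALPQS,GI (d=74/5); attach at lengths (47/30, 32/5); label the merged cluster AGILPQS
final tree: ((((A:1/2,Q:1/2):13/4,S:15/4):25/12,(L:7/2,P:7/2):7/3):47/30,(G:1,I:1):32/5)
total length: 1763/60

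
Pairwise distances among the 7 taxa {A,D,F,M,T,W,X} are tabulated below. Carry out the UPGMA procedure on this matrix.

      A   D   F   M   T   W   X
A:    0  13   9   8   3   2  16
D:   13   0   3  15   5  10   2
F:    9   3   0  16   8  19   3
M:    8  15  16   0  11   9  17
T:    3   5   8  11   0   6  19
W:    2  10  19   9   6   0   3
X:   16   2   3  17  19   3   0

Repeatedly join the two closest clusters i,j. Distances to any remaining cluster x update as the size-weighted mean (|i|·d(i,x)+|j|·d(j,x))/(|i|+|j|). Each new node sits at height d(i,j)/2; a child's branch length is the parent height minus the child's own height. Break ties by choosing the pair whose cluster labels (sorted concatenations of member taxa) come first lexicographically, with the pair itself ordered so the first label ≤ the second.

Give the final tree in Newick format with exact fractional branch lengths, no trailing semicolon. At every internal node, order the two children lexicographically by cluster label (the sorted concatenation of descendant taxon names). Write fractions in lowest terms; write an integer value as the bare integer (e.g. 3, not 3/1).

iteration 1: select A,W (d=2); attach at lengths (1, 1); label the merged cluster AW
  updated: d(AW,D)=23/2, d(AW,F)=14, d(AW,M)=17/2, d(AW,T)=9/2, d(AW,X)=19/2
iteration 2: select D,X (d=2); attach at lengths (1, 1); label the merged cluster DX
  updated: d(AW,DX)=21/2, d(DX,F)=3, d(DX,M)=16, d(DX,T)=12
iteration 3: select DX,F (d=3); attach at lengths (1/2, 3/2); label the merged cluster DFX
  updated: d(AW,DFX)=35/3, d(DFX,M)=16, d(DFX,T)=32/3
iteration 4: select AW,T (d=9/2); attach at lengths (5/4, 9/4); label the merged cluster ATW
  updated: d(ATW,DFX)=34/3, d(ATW,M)=28/3
iteration 5: select ATW,M (d=28/3); attach at lengths (29/12, 14/3); label the merged cluster AMTW
  updated: d(AMTW,DFX)=25/2
iteration 6: select AMTW,DFX (d=25/2); attach at lengths (19/12, 19/4); label the merged cluster ADFMTWX
final tree: ((((A:1,W:1):5/4,T:9/4):29/12,M:14/3):19/12,((D:1,X:1):1/2,F:3/2):19/4)
total length: 275/12

((((A:1,W:1):5/4,T:9/4):29/12,M:14/3):19/12,((D:1,X:1):1/2,F:3/2):19/4)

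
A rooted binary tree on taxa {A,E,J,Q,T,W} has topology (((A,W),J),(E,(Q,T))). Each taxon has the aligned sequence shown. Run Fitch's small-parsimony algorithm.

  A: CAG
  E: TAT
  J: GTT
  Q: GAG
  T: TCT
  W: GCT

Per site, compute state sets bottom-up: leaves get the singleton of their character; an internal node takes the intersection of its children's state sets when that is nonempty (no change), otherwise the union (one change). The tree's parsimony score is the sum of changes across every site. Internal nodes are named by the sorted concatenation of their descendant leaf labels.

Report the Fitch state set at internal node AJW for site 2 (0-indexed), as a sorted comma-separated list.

T

[col 0] AW: children A:{C}, W:{G} ∪→ {C,G}; cost 1
[col 0] AJW: children AW:{C,G}, J:{G} ∩→ {G}; cost 0
[col 0] QT: children Q:{G}, T:{T} ∪→ {G,T}; cost 1
[col 0] EQT: children E:{T}, QT:{G,T} ∩→ {T}; cost 0
[col 0] AEJQTW: children AJW:{G}, EQT:{T} ∪→ {G,T}; cost 1
[col 1] AW: children A:{A}, W:{C} ∪→ {A,C}; cost 1
[col 1] AJW: children AW:{A,C}, J:{T} ∪→ {A,C,T}; cost 1
[col 1] QT: children Q:{A}, T:{C} ∪→ {A,C}; cost 1
[col 1] EQT: children E:{A}, QT:{A,C} ∩→ {A}; cost 0
[col 1] AEJQTW: children AJW:{A,C,T}, EQT:{A} ∩→ {A}; cost 0
[col 2] AW: children A:{G}, W:{T} ∪→ {G,T}; cost 1
[col 2] AJW: children AW:{G,T}, J:{T} ∩→ {T}; cost 0
[col 2] QT: children Q:{G}, T:{T} ∪→ {G,T}; cost 1
[col 2] EQT: children E:{T}, QT:{G,T} ∩→ {T}; cost 0
[col 2] AEJQTW: children AJW:{T}, EQT:{T} ∩→ {T}; cost 0
per-site changes: [3, 3, 2]; total = 8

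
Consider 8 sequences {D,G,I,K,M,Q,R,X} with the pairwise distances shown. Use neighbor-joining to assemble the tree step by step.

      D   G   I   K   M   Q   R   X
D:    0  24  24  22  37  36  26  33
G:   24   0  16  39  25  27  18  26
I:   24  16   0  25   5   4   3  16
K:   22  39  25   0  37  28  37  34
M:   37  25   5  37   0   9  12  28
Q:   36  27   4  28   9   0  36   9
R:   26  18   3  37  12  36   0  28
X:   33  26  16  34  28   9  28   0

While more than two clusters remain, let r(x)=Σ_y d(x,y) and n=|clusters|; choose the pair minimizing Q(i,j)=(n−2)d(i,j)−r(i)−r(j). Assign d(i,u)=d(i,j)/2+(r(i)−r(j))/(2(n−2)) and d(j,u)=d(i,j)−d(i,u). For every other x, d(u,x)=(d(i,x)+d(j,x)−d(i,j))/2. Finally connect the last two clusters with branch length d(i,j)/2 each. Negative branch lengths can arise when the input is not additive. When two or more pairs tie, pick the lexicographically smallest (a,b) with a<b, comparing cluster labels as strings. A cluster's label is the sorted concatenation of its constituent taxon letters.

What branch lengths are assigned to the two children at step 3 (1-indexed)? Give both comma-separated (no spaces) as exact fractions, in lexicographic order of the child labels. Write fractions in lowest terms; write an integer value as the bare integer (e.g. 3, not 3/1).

step 1: merge (D,K) at d=22, Q=-292; branch lengths D→28/3, K→38/3; new cluster DK
  updated: d(DK,G)=41/2, d(DK,I)=27/2, d(DK,M)=26, d(DK,Q)=21, d(DK,R)=41/2, d(DK,X)=45/2
step 2: merge (Q,X) at d=9, Q=-381/2; branch lengths Q→43/20, X→137/20; new cluster QX
  updated: d(DK,QX)=69/4, d(G,QX)=22, d(I,QX)=11/2, d(M,QX)=14, d(QX,R)=55/2
step 3: merge (DK,G) at d=41/2, Q=-469/4; branch lengths DK→313/32, G→343/32; new cluster DGK
  updated: d(DGK,I)=9/2, d(DGK,M)=61/4, d(DGK,QX)=75/8, d(DGK,R)=9
step 4: merge (DGK,QX) at d=75/8, Q=-531/8; branch lengths DGK→79/48, QX→371/48; new cluster DGKQX
  updated: d(DGKQX,I)=5/16, d(DGKQX,M)=159/16, d(DGKQX,R)=217/16
step 5: merge (DGKQX,I) at d=5/16, Q=-63/2; branch lengths DGKQX→129/32, I→-119/32; new cluster DGIKQX
  updated: d(DGIKQX,M)=117/16, d(DGIKQX,R)=65/8
step 6: merge (DGIKQX,M) at d=117/16, Q=-439/16; branch lengths DGIKQX→55/32, M→179/32; new cluster DGIKMQX
  updated: d(DGIKMQX,R)=205/32
step 7: merge (DGIKMQX,R) at d=205/32; branch lengths DGIKMQX→205/64, R→205/64; new cluster DGIKMQRX
final tree: ((((((D:28/3,K:38/3):313/32,G:343/32):79/48,(Q:43/20,X:137/20):371/48):129/32,I:-119/32):55/32,M:179/32):205/64,R:205/64)
total length: 2397/32

313/32,343/32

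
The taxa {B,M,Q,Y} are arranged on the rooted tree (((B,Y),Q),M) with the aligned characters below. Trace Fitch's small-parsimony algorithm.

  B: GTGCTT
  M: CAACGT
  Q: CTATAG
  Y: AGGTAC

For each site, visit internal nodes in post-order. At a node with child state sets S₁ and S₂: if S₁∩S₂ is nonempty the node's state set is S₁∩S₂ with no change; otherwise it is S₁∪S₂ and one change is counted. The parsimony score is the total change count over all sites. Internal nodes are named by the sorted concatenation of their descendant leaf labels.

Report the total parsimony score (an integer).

11

site 0, node BY: B={G} ∪ Y={A} → {A,G} (+1)
site 0, node BQY: BY={A,G} ∪ Q={C} → {A,C,G} (+1)
site 0, node BMQY: BQY={A,C,G} ∩ M={C} → {C} (+0)
site 1, node BY: B={T} ∪ Y={G} → {G,T} (+1)
site 1, node BQY: BY={G,T} ∩ Q={T} → {T} (+0)
site 1, node BMQY: BQY={T} ∪ M={A} → {A,T} (+1)
site 2, node BY: B={G} ∩ Y={G} → {G} (+0)
site 2, node BQY: BY={G} ∪ Q={A} → {A,G} (+1)
site 2, node BMQY: BQY={A,G} ∩ M={A} → {A} (+0)
site 3, node BY: B={C} ∪ Y={T} → {C,T} (+1)
site 3, node BQY: BY={C,T} ∩ Q={T} → {T} (+0)
site 3, node BMQY: BQY={T} ∪ M={C} → {C,T} (+1)
site 4, node BY: B={T} ∪ Y={A} → {A,T} (+1)
site 4, node BQY: BY={A,T} ∩ Q={A} → {A} (+0)
site 4, node BMQY: BQY={A} ∪ M={G} → {A,G} (+1)
site 5, node BY: B={T} ∪ Y={C} → {C,T} (+1)
site 5, node BQY: BY={C,T} ∪ Q={G} → {C,G,T} (+1)
site 5, node BMQY: BQY={C,G,T} ∩ M={T} → {T} (+0)
per-site changes: [2, 2, 1, 2, 2, 2]; total = 11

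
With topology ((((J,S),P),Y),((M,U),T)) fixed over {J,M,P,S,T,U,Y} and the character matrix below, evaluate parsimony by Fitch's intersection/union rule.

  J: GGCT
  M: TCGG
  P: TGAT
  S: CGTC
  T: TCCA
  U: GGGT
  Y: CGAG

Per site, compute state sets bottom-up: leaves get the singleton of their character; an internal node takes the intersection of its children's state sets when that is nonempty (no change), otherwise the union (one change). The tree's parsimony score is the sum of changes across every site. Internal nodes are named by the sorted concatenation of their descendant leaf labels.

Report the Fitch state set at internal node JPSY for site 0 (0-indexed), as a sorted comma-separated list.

C

JS@0: {G} ∪ {C} = {C,G} (union, +1)
JPS@0: {C,G} ∪ {T} = {C,G,T} (union, +1)
JPSY@0: {C,G,T} ∩ {C} = {C} (intersection, +0)
MU@0: {T} ∪ {G} = {G,T} (union, +1)
MTU@0: {G,T} ∩ {T} = {T} (intersection, +0)
JMPSTUY@0: {C} ∪ {T} = {C,T} (union, +1)
JS@1: {G} ∩ {G} = {G} (intersection, +0)
JPS@1: {G} ∩ {G} = {G} (intersection, +0)
JPSY@1: {G} ∩ {G} = {G} (intersection, +0)
MU@1: {C} ∪ {G} = {C,G} (union, +1)
MTU@1: {C,G} ∩ {C} = {C} (intersection, +0)
JMPSTUY@1: {G} ∪ {C} = {C,G} (union, +1)
JS@2: {C} ∪ {T} = {C,T} (union, +1)
JPS@2: {C,T} ∪ {A} = {A,C,T} (union, +1)
JPSY@2: {A,C,T} ∩ {A} = {A} (intersection, +0)
MU@2: {G} ∩ {G} = {G} (intersection, +0)
MTU@2: {G} ∪ {C} = {C,G} (union, +1)
JMPSTUY@2: {A} ∪ {C,G} = {A,C,G} (union, +1)
JS@3: {T} ∪ {C} = {C,T} (union, +1)
JPS@3: {C,T} ∩ {T} = {T} (intersection, +0)
JPSY@3: {T} ∪ {G} = {G,T} (union, +1)
MU@3: {G} ∪ {T} = {G,T} (union, +1)
MTU@3: {G,T} ∪ {A} = {A,G,T} (union, +1)
JMPSTUY@3: {G,T} ∩ {A,G,T} = {G,T} (intersection, +0)
per-site changes: [4, 2, 4, 4]; total = 14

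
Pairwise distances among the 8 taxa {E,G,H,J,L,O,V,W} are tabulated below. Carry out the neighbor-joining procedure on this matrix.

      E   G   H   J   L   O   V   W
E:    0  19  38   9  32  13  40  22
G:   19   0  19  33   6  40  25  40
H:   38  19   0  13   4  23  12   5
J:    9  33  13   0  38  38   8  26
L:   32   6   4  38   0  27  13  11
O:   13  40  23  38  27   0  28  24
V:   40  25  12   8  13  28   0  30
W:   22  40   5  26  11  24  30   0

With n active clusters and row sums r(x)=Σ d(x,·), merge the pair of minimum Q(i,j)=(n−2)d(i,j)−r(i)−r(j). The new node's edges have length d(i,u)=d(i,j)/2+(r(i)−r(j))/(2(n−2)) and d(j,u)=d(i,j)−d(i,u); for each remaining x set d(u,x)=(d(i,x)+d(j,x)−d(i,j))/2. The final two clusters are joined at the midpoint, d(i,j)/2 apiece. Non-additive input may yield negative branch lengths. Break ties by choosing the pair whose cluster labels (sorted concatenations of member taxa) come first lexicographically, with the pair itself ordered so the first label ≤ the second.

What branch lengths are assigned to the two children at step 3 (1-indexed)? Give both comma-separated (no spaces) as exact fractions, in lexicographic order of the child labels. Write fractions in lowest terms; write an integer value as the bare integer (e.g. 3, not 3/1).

35/8,29/8

step 1: merge (E,O) at d=13, Q=-288; branch lengths E→29/6, O→49/6; new cluster EO
  updated: d(EO,G)=23, d(EO,H)=24, d(EO,J)=17, d(EO,L)=23, d(EO,V)=55/2, d(EO,W)=33/2
step 2: merge (G,L) at d=6, Q=-211; branch lengths G→81/10, L→-21/10; new cluster GL
  updated: d(EO,GL)=20, d(GL,H)=17/2, d(GL,J)=65/2, d(GL,V)=16, d(GL,W)=45/2
step 3: merge (J,V) at d=8, Q=-158; branch lengths J→35/8, V→29/8; new cluster JV
  updated: d(EO,JV)=73/4, d(GL,JV)=81/4, d(H,JV)=17/2, d(JV,W)=24
step 4: merge (H,W) at d=5, Q=-99; branch lengths H→-7/6, W→37/6; new cluster HW
  updated: d(EO,HW)=71/4, d(GL,HW)=13, d(HW,JV)=55/4
step 5: merge (EO,JV) at d=73/4, Q=-287/4; branch lengths EO→161/16, JV→131/16; new cluster EJOV
  updated: d(EJOV,GL)=11, d(EJOV,HW)=53/8
step 6: merge (EJOV,GL) at d=11, Q=-245/8; branch lengths EJOV→37/16, GL→139/16; new cluster EGJLOV
  updated: d(EGJLOV,HW)=69/16
step 7: merge (EGJLOV,HW) at d=69/16; branch lengths EGJLOV→69/32, HW→69/32; new cluster EGHJLOVW
final tree: ((((E:29/6,O:49/6):161/16,(J:35/8,V:29/8):131/16):37/16,(G:81/10,L:-21/10):139/16):69/32,(H:-7/6,W:37/6):69/32)
total length: 1049/16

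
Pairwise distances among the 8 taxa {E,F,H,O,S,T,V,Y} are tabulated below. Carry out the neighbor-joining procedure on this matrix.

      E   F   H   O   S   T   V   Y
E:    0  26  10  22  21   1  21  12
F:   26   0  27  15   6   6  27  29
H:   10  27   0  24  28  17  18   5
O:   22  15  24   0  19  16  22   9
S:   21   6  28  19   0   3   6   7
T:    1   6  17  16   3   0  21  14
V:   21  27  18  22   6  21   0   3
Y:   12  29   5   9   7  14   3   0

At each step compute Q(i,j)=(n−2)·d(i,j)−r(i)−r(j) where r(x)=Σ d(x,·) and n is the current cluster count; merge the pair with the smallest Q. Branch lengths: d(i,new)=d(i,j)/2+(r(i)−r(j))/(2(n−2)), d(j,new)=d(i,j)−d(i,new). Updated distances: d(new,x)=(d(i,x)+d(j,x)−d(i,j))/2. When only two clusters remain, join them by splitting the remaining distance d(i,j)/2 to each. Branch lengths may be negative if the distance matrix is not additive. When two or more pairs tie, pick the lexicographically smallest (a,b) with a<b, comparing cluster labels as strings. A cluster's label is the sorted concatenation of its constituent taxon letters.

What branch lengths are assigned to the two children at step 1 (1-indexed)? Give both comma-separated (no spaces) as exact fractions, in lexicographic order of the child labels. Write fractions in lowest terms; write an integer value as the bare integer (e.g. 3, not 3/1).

41/6,-5/6

step 1: merge (F,S) at d=6, Q=-190; branch lengths F→41/6, S→-5/6; new cluster FS
  updated: d(E,FS)=41/2, d(FS,H)=49/2, d(FS,O)=14, d(FS,T)=3/2, d(FS,V)=27/2, d(FS,Y)=15
step 2: merge (E,T) at d=1, Q=-152; branch lengths E→21/10, T→-11/10; new cluster ET
  updated: d(ET,FS)=21/2, d(ET,H)=13, d(ET,O)=37/2, d(ET,V)=41/2, d(ET,Y)=25/2
step 3: merge (ET,FS) at d=21/2, Q=-221/2; branch lengths ET→79/16, FS→89/16; new cluster EFST
  updated: d(EFST,H)=27/2, d(EFST,O)=11, d(EFST,V)=47/4, d(EFST,Y)=17/2
step 4: merge (EFST,O) at d=11, Q=-311/4; branch lengths EFST→47/24, O→217/24; new cluster EFOST
  updated: d(EFOST,H)=53/4, d(EFOST,V)=91/8, d(EFOST,Y)=13/4
step 5: merge (EFOST,H) at d=53/4, Q=-301/8; branch lengths EFOST→145/32, H→279/32; new cluster EFHOST
  updated: d(EFHOST,V)=129/16, d(EFHOST,Y)=-5/2
step 6: merge (EFHOST,V) at d=129/16, Q=-137/16; branch lengths EFHOST→41/32, V→217/32; new cluster EFHOSTV
  updated: d(EFHOSTV,Y)=-121/32
step 7: merge (EFHOSTV,Y) at d=-121/32; branch lengths EFHOSTV→-121/64, Y→-121/64; new cluster EFHOSTVY
final tree: ((((((E:21/10,T:-11/10):79/16,(F:41/6,S:-5/6):89/16):47/24,O:217/24):145/32,H:279/32):41/32,V:217/32):-121/64,Y:-121/64)
total length: 1473/32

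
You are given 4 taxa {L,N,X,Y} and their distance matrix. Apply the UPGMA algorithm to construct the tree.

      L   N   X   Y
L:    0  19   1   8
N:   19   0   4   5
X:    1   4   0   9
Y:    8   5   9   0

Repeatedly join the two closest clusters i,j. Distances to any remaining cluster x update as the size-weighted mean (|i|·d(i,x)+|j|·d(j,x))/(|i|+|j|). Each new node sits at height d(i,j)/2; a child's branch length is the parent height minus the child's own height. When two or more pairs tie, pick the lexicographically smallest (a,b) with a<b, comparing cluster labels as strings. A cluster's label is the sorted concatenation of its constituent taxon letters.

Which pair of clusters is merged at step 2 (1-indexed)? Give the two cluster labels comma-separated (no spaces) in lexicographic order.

N,Y

iteration 1: select L,X (d=1); attach at lengths (1/2, 1/2); label the merged cluster LX
  updated: d(LX,N)=23/2, d(LX,Y)=17/2
iteration 2: select N,Y (d=5); attach at lengths (5/2, 5/2); label the merged cluster NY
  updated: d(LX,NY)=10
iteration 3: select LX,NY (d=10); attach at lengths (9/2, 5/2); label the merged cluster LNXY
final tree: ((L:1/2,X:1/2):9/2,(N:5/2,Y:5/2):5/2)
total length: 13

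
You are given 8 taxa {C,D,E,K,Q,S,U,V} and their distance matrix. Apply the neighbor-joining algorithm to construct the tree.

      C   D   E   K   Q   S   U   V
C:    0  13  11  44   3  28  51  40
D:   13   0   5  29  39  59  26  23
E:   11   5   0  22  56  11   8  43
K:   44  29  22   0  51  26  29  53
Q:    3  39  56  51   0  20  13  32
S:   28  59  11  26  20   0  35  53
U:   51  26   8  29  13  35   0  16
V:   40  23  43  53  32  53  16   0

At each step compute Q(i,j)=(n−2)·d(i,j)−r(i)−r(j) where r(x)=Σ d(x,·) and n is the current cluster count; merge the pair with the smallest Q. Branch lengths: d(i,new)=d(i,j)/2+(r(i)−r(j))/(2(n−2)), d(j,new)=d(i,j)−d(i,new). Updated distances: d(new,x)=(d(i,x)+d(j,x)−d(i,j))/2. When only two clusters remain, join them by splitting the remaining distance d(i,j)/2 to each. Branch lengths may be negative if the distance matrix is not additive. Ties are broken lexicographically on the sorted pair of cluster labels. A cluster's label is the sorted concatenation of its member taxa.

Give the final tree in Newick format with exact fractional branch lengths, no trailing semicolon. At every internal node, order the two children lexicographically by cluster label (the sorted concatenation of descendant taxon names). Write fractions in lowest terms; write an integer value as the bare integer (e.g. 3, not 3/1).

step 1: merge (C,Q) at d=3, Q=-386; branch lengths C→-1/2, Q→7/2; new cluster CQ
  updated: d(CQ,D)=49/2, d(CQ,E)=32, d(CQ,K)=46, d(CQ,S)=45/2, d(CQ,U)=61/2, d(CQ,V)=69/2
step 2: merge (U,V) at d=16, Q=-287; branch lengths U→1/5, V→79/5; new cluster UV
  updated: d(CQ,UV)=49/2, d(D,UV)=33/2, d(E,UV)=35/2, d(K,UV)=33, d(S,UV)=36
step 3: merge (CQ,S) at d=45/2, Q=-214; branch lengths CQ→85/8, S→95/8; new cluster CQS
  updated: d(CQS,D)=61/2, d(CQS,E)=41/4, d(CQS,K)=99/4, d(CQS,UV)=19
step 4: merge (D,E) at d=5, Q=-483/4; branch lengths D→55/8, E→-15/8; new cluster DE
  updated: d(CQS,DE)=143/8, d(DE,K)=23, d(DE,UV)=29/2
step 5: merge (CQS,K) at d=99/4, Q=-743/8; branch lengths CQS→243/32, K→549/32; new cluster CKQS
  updated: d(CKQS,DE)=129/16, d(CKQS,UV)=109/8
step 6: merge (CKQS,DE) at d=129/16, Q=-579/16; branch lengths CKQS→115/32, DE→143/32; new cluster CDEKQS
  updated: d(CDEKQS,UV)=321/32
step 7: merge (CDEKQS,UV) at d=321/32; branch lengths CDEKQS→321/64, UV→321/64; new cluster CDEKQSUV
final tree: (((((C:-1/2,Q:7/2):85/8,S:95/8):243/32,K:549/32):115/32,(D:55/8,E:-15/8):143/32):321/64,(U:1/5,V:79/5):321/64)
total length: 2859/32

(((((C:-1/2,Q:7/2):85/8,S:95/8):243/32,K:549/32):115/32,(D:55/8,E:-15/8):143/32):321/64,(U:1/5,V:79/5):321/64)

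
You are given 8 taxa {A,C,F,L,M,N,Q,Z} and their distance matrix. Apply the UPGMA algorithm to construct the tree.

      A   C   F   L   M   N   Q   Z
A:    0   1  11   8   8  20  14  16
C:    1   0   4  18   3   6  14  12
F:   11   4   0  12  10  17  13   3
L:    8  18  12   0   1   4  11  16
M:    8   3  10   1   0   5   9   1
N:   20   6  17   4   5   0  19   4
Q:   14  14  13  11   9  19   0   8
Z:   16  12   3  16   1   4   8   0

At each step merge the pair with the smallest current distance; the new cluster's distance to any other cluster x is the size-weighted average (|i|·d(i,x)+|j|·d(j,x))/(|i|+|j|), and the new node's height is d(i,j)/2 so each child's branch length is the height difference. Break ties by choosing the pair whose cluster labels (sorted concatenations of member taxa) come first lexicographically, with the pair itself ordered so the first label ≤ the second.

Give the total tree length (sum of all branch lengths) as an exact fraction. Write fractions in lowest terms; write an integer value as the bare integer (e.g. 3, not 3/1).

3867/140

iteration 1: select A,C (d=1); attach at lengths (1/2, 1/2); label the merged cluster AC
  updated: d(AC,F)=15/2, d(AC,L)=13, d(AC,M)=11/2, d(AC,N)=13, d(AC,Q)=14, d(AC,Z)=14
iteration 2: select L,M (d=1); attach at lengths (1/2, 1/2); label the merged cluster LM
  updated: d(AC,LM)=37/4, d(F,LM)=11, d(LM,N)=9/2, d(LM,Q)=10, d(LM,Z)=17/2
iteration 3: select F,Z (d=3); attach at lengths (3/2, 3/2); label the merged cluster FZ
  updated: d(AC,FZ)=43/4, d(FZ,LM)=39/4, d(FZ,N)=21/2, d(FZ,Q)=21/2
iteration 4: select LM,N (d=9/2); attach at lengths (7/4, 9/4); label the merged cluster LMN
  updated: d(AC,LMN)=21/2, d(FZ,LMN)=10, d(LMN,Q)=13
iteration 5: select FZ,LMN (d=10); attach at lengths (7/2, 11/4); label the merged cluster FLMNZ
  updated: d(AC,FLMNZ)=53/5, d(FLMNZ,Q)=12
iteration 6: select AC,FLMNZ (d=53/5); attach at lengths (24/5, 3/10); label the merged cluster ACFLMNZ
  updated: d(ACFLMNZ,Q)=88/7
iteration 7: select ACFLMNZ,Q (d=88/7); attach at lengths (69/70, 44/7); label the merged cluster ACFLMNQZ
final tree: (((A:1/2,C:1/2):24/5,((F:3/2,Z:3/2):7/2,((L:1/2,M:1/2):7/4,N:9/4):11/4):3/10):69/70,Q:44/7)
total length: 3867/140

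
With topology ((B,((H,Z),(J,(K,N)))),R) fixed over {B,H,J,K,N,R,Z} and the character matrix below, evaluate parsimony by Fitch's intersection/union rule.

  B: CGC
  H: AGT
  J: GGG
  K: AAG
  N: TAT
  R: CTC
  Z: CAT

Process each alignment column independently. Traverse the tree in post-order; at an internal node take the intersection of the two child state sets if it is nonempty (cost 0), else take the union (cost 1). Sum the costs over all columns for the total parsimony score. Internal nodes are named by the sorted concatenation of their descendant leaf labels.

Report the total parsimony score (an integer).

10

site 0, node HZ: H={A} ∪ Z={C} → {A,C} (+1)
site 0, node KN: K={A} ∪ N={T} → {A,T} (+1)
site 0, node JKN: J={G} ∪ KN={A,T} → {A,G,T} (+1)
site 0, node HJKNZ: HZ={A,C} ∩ JKN={A,G,T} → {A} (+0)
site 0, node BHJKNZ: B={C} ∪ HJKNZ={A} → {A,C} (+1)
site 0, node BHJKNRZ: BHJKNZ={A,C} ∩ R={C} → {C} (+0)
site 1, node HZ: H={G} ∪ Z={A} → {A,G} (+1)
site 1, node KN: K={A} ∩ N={A} → {A} (+0)
site 1, node JKN: J={G} ∪ KN={A} → {A,G} (+1)
site 1, node HJKNZ: HZ={A,G} ∩ JKN={A,G} → {A,G} (+0)
site 1, node BHJKNZ: B={G} ∩ HJKNZ={A,G} → {G} (+0)
site 1, node BHJKNRZ: BHJKNZ={G} ∪ R={T} → {G,T} (+1)
site 2, node HZ: H={T} ∩ Z={T} → {T} (+0)
site 2, node KN: K={G} ∪ N={T} → {G,T} (+1)
site 2, node JKN: J={G} ∩ KN={G,T} → {G} (+0)
site 2, node HJKNZ: HZ={T} ∪ JKN={G} → {G,T} (+1)
site 2, node BHJKNZ: B={C} ∪ HJKNZ={G,T} → {C,G,T} (+1)
site 2, node BHJKNRZ: BHJKNZ={C,G,T} ∩ R={C} → {C} (+0)
per-site changes: [4, 3, 3]; total = 10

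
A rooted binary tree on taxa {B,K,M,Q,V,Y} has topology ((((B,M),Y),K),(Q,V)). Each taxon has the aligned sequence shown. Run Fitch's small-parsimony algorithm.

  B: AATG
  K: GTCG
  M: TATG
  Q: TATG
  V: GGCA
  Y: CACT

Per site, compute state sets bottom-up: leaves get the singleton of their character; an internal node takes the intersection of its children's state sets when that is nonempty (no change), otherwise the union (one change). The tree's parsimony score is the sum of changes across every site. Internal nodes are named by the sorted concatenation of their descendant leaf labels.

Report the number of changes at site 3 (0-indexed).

2

site 0, node BM: B={A} ∪ M={T} → {A,T} (+1)
site 0, node BMY: BM={A,T} ∪ Y={C} → {A,C,T} (+1)
site 0, node BKMY: BMY={A,C,T} ∪ K={G} → {A,C,G,T} (+1)
site 0, node QV: Q={T} ∪ V={G} → {G,T} (+1)
site 0, node BKMQVY: BKMY={A,C,G,T} ∩ QV={G,T} → {G,T} (+0)
site 1, node BM: B={A} ∩ M={A} → {A} (+0)
site 1, node BMY: BM={A} ∩ Y={A} → {A} (+0)
site 1, node BKMY: BMY={A} ∪ K={T} → {A,T} (+1)
site 1, node QV: Q={A} ∪ V={G} → {A,G} (+1)
site 1, node BKMQVY: BKMY={A,T} ∩ QV={A,G} → {A} (+0)
site 2, node BM: B={T} ∩ M={T} → {T} (+0)
site 2, node BMY: BM={T} ∪ Y={C} → {C,T} (+1)
site 2, node BKMY: BMY={C,T} ∩ K={C} → {C} (+0)
site 2, node QV: Q={T} ∪ V={C} → {C,T} (+1)
site 2, node BKMQVY: BKMY={C} ∩ QV={C,T} → {C} (+0)
site 3, node BM: B={G} ∩ M={G} → {G} (+0)
site 3, node BMY: BM={G} ∪ Y={T} → {G,T} (+1)
site 3, node BKMY: BMY={G,T} ∩ K={G} → {G} (+0)
site 3, node QV: Q={G} ∪ V={A} → {A,G} (+1)
site 3, node BKMQVY: BKMY={G} ∩ QV={A,G} → {G} (+0)
per-site changes: [4, 2, 2, 2]; total = 10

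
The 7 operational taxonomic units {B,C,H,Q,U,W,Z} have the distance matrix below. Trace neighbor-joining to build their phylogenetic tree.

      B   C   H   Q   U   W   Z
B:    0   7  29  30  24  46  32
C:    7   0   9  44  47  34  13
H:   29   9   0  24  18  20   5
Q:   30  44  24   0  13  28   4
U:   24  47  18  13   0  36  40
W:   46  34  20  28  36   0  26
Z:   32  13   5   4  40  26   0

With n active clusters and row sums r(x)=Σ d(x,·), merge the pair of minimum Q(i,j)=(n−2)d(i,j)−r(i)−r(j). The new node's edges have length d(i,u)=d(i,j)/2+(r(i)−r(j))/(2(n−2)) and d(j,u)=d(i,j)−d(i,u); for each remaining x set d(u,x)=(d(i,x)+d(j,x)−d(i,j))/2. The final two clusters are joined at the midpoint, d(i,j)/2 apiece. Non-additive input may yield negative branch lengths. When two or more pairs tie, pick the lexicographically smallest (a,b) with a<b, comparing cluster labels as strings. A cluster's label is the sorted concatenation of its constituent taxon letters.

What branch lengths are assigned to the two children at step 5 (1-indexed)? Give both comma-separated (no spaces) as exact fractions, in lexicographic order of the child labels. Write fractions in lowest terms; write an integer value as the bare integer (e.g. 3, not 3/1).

1/32,121/32

1. join B+C (d=7, Q=-287) ⇒ BC; edges |B|=49/10, |C|=21/10
  updated: d(BC,H)=31/2, d(BC,Q)=67/2, d(BC,U)=32, d(BC,W)=73/2, d(BC,Z)=19
2. join Q+U (d=13, Q=-379/2) ⇒ QU; edges |Q|=31/16, |U|=177/16
  updated: d(BC,QU)=105/4, d(H,QU)=29/2, d(QU,W)=51/2, d(QU,Z)=31/2
3. join QU+W (d=51/2, Q=-453/4) ⇒ QUW; edges |QU|=67/8, |W|=137/8
  updated: d(BC,QUW)=149/8, d(H,QUW)=9/2, d(QUW,Z)=8
4. join BC+H (d=31/2, Q=-377/8) ⇒ BCH; edges |BC|=473/32, |H|=23/32
  updated: d(BCH,QUW)=61/16, d(BCH,Z)=17/4
5. join BCH+QUW (d=61/16, Q=-257/16) ⇒ BCHQUW; edges |BCH|=1/32, |QUW|=121/32
  updated: d(BCHQUW,Z)=135/32
6. join BCHQUW+Z (d=135/32) ⇒ BCHQUWZ; edges |BCHQUW|=135/64, |Z|=135/64
final tree: ((((B:49/10,C:21/10):473/32,H:23/32):1/32,((Q:31/16,U:177/16):67/8,W:137/8):121/32):135/64,Z:135/64)
total length: 2209/32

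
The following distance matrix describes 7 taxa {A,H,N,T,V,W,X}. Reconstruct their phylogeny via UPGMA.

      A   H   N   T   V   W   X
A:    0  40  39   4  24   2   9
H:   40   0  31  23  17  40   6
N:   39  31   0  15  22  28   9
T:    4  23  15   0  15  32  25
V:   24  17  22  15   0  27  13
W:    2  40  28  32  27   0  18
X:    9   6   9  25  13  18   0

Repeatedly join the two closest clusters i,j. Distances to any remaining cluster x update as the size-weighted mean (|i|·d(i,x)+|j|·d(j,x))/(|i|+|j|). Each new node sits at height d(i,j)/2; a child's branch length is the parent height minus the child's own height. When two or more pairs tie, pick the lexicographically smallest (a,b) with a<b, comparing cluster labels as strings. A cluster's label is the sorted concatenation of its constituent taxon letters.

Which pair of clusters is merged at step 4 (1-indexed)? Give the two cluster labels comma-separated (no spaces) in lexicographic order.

N,T

1. join A+W (d=2) ⇒ AW; edges |A|=1, |W|=1
  updated: d(AW,H)=40, d(AW,N)=67/2, d(AW,T)=18, d(AW,V)=51/2, d(AW,X)=27/2
2. join H+X (d=6) ⇒ HX; edges |H|=3, |X|=3
  updated: d(AW,HX)=107/4, d(HX,N)=20, d(HX,T)=24, d(HX,V)=15
3. join HX+V (d=15) ⇒ HVX; edges |HX|=9/2, |V|=15/2
  updated: d(AW,HVX)=79/3, d(HVX,N)=62/3, d(HVX,T)=21
4. join N+T (d=15) ⇒ NT; edges |N|=15/2, |T|=15/2
  updated: d(AW,NT)=103/4, d(HVX,NT)=125/6
5. join HVX+NT (d=125/6) ⇒ HNTVX; edges |HVX|=35/12, |NT|=35/12
  updated: d(AW,HNTVX)=261/10
6. join AW+HNTVX (d=261/10) ⇒ AHNTVWX; edges |AW|=241/20, |HNTVX|=79/30
final tree: ((A:1,W:1):241/20,(((H:3,X:3):9/2,V:15/2):35/12,(N:15/2,T:15/2):35/12):79/30)
total length: 3331/60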